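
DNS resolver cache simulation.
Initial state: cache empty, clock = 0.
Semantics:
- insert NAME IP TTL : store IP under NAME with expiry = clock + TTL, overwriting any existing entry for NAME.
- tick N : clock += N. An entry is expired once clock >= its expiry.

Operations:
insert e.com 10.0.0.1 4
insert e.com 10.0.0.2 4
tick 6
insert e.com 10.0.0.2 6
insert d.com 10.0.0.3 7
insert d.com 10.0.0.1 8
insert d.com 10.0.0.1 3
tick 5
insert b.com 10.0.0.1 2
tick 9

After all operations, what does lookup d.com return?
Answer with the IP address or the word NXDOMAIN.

Op 1: insert e.com -> 10.0.0.1 (expiry=0+4=4). clock=0
Op 2: insert e.com -> 10.0.0.2 (expiry=0+4=4). clock=0
Op 3: tick 6 -> clock=6. purged={e.com}
Op 4: insert e.com -> 10.0.0.2 (expiry=6+6=12). clock=6
Op 5: insert d.com -> 10.0.0.3 (expiry=6+7=13). clock=6
Op 6: insert d.com -> 10.0.0.1 (expiry=6+8=14). clock=6
Op 7: insert d.com -> 10.0.0.1 (expiry=6+3=9). clock=6
Op 8: tick 5 -> clock=11. purged={d.com}
Op 9: insert b.com -> 10.0.0.1 (expiry=11+2=13). clock=11
Op 10: tick 9 -> clock=20. purged={b.com,e.com}
lookup d.com: not in cache (expired or never inserted)

Answer: NXDOMAIN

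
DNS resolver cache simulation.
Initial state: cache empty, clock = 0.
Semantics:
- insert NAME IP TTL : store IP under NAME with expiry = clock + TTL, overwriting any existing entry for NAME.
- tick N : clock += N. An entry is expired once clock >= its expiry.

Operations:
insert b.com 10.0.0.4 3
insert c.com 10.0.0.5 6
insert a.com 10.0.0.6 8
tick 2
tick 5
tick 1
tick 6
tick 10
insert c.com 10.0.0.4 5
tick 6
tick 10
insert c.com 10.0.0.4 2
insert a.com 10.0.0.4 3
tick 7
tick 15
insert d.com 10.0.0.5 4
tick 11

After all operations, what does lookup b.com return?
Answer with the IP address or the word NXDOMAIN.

Op 1: insert b.com -> 10.0.0.4 (expiry=0+3=3). clock=0
Op 2: insert c.com -> 10.0.0.5 (expiry=0+6=6). clock=0
Op 3: insert a.com -> 10.0.0.6 (expiry=0+8=8). clock=0
Op 4: tick 2 -> clock=2.
Op 5: tick 5 -> clock=7. purged={b.com,c.com}
Op 6: tick 1 -> clock=8. purged={a.com}
Op 7: tick 6 -> clock=14.
Op 8: tick 10 -> clock=24.
Op 9: insert c.com -> 10.0.0.4 (expiry=24+5=29). clock=24
Op 10: tick 6 -> clock=30. purged={c.com}
Op 11: tick 10 -> clock=40.
Op 12: insert c.com -> 10.0.0.4 (expiry=40+2=42). clock=40
Op 13: insert a.com -> 10.0.0.4 (expiry=40+3=43). clock=40
Op 14: tick 7 -> clock=47. purged={a.com,c.com}
Op 15: tick 15 -> clock=62.
Op 16: insert d.com -> 10.0.0.5 (expiry=62+4=66). clock=62
Op 17: tick 11 -> clock=73. purged={d.com}
lookup b.com: not in cache (expired or never inserted)

Answer: NXDOMAIN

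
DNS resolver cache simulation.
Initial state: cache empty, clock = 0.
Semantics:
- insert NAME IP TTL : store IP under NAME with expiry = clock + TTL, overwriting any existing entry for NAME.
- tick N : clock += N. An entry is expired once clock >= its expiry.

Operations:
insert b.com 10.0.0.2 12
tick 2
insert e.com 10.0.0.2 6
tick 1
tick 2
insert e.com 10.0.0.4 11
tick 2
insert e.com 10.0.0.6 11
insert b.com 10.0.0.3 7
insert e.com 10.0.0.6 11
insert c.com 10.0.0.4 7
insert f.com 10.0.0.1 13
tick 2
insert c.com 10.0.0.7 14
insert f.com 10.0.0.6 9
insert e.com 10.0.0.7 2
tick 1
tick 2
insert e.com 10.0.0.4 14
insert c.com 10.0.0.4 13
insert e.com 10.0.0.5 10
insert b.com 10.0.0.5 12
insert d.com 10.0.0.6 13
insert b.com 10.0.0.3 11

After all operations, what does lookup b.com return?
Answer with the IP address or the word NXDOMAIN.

Op 1: insert b.com -> 10.0.0.2 (expiry=0+12=12). clock=0
Op 2: tick 2 -> clock=2.
Op 3: insert e.com -> 10.0.0.2 (expiry=2+6=8). clock=2
Op 4: tick 1 -> clock=3.
Op 5: tick 2 -> clock=5.
Op 6: insert e.com -> 10.0.0.4 (expiry=5+11=16). clock=5
Op 7: tick 2 -> clock=7.
Op 8: insert e.com -> 10.0.0.6 (expiry=7+11=18). clock=7
Op 9: insert b.com -> 10.0.0.3 (expiry=7+7=14). clock=7
Op 10: insert e.com -> 10.0.0.6 (expiry=7+11=18). clock=7
Op 11: insert c.com -> 10.0.0.4 (expiry=7+7=14). clock=7
Op 12: insert f.com -> 10.0.0.1 (expiry=7+13=20). clock=7
Op 13: tick 2 -> clock=9.
Op 14: insert c.com -> 10.0.0.7 (expiry=9+14=23). clock=9
Op 15: insert f.com -> 10.0.0.6 (expiry=9+9=18). clock=9
Op 16: insert e.com -> 10.0.0.7 (expiry=9+2=11). clock=9
Op 17: tick 1 -> clock=10.
Op 18: tick 2 -> clock=12. purged={e.com}
Op 19: insert e.com -> 10.0.0.4 (expiry=12+14=26). clock=12
Op 20: insert c.com -> 10.0.0.4 (expiry=12+13=25). clock=12
Op 21: insert e.com -> 10.0.0.5 (expiry=12+10=22). clock=12
Op 22: insert b.com -> 10.0.0.5 (expiry=12+12=24). clock=12
Op 23: insert d.com -> 10.0.0.6 (expiry=12+13=25). clock=12
Op 24: insert b.com -> 10.0.0.3 (expiry=12+11=23). clock=12
lookup b.com: present, ip=10.0.0.3 expiry=23 > clock=12

Answer: 10.0.0.3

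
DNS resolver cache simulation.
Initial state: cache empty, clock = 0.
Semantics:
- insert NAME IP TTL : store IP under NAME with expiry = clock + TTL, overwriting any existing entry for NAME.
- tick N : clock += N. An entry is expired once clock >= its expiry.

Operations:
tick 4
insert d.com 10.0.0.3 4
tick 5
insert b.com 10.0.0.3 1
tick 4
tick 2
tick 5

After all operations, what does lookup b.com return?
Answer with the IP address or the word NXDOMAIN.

Answer: NXDOMAIN

Derivation:
Op 1: tick 4 -> clock=4.
Op 2: insert d.com -> 10.0.0.3 (expiry=4+4=8). clock=4
Op 3: tick 5 -> clock=9. purged={d.com}
Op 4: insert b.com -> 10.0.0.3 (expiry=9+1=10). clock=9
Op 5: tick 4 -> clock=13. purged={b.com}
Op 6: tick 2 -> clock=15.
Op 7: tick 5 -> clock=20.
lookup b.com: not in cache (expired or never inserted)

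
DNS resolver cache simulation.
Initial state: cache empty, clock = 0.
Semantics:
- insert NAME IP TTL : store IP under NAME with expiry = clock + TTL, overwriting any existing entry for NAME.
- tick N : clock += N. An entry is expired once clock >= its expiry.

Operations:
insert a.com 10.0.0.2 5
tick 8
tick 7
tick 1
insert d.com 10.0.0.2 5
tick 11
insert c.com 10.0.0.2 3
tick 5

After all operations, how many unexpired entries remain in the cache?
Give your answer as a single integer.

Answer: 0

Derivation:
Op 1: insert a.com -> 10.0.0.2 (expiry=0+5=5). clock=0
Op 2: tick 8 -> clock=8. purged={a.com}
Op 3: tick 7 -> clock=15.
Op 4: tick 1 -> clock=16.
Op 5: insert d.com -> 10.0.0.2 (expiry=16+5=21). clock=16
Op 6: tick 11 -> clock=27. purged={d.com}
Op 7: insert c.com -> 10.0.0.2 (expiry=27+3=30). clock=27
Op 8: tick 5 -> clock=32. purged={c.com}
Final cache (unexpired): {} -> size=0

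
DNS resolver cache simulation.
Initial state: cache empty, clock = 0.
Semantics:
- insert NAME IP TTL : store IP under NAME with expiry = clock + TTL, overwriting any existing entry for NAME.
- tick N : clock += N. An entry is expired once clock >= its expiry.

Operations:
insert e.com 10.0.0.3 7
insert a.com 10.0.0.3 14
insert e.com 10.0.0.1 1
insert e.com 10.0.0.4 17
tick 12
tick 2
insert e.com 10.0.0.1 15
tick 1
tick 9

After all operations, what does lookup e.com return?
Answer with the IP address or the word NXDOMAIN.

Op 1: insert e.com -> 10.0.0.3 (expiry=0+7=7). clock=0
Op 2: insert a.com -> 10.0.0.3 (expiry=0+14=14). clock=0
Op 3: insert e.com -> 10.0.0.1 (expiry=0+1=1). clock=0
Op 4: insert e.com -> 10.0.0.4 (expiry=0+17=17). clock=0
Op 5: tick 12 -> clock=12.
Op 6: tick 2 -> clock=14. purged={a.com}
Op 7: insert e.com -> 10.0.0.1 (expiry=14+15=29). clock=14
Op 8: tick 1 -> clock=15.
Op 9: tick 9 -> clock=24.
lookup e.com: present, ip=10.0.0.1 expiry=29 > clock=24

Answer: 10.0.0.1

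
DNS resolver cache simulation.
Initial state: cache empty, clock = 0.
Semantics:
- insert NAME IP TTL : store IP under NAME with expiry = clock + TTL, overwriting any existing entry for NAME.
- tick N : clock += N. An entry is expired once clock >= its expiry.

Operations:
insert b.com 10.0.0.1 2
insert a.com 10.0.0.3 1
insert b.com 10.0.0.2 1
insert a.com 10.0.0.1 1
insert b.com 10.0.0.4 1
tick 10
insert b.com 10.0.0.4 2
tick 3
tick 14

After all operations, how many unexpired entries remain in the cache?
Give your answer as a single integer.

Answer: 0

Derivation:
Op 1: insert b.com -> 10.0.0.1 (expiry=0+2=2). clock=0
Op 2: insert a.com -> 10.0.0.3 (expiry=0+1=1). clock=0
Op 3: insert b.com -> 10.0.0.2 (expiry=0+1=1). clock=0
Op 4: insert a.com -> 10.0.0.1 (expiry=0+1=1). clock=0
Op 5: insert b.com -> 10.0.0.4 (expiry=0+1=1). clock=0
Op 6: tick 10 -> clock=10. purged={a.com,b.com}
Op 7: insert b.com -> 10.0.0.4 (expiry=10+2=12). clock=10
Op 8: tick 3 -> clock=13. purged={b.com}
Op 9: tick 14 -> clock=27.
Final cache (unexpired): {} -> size=0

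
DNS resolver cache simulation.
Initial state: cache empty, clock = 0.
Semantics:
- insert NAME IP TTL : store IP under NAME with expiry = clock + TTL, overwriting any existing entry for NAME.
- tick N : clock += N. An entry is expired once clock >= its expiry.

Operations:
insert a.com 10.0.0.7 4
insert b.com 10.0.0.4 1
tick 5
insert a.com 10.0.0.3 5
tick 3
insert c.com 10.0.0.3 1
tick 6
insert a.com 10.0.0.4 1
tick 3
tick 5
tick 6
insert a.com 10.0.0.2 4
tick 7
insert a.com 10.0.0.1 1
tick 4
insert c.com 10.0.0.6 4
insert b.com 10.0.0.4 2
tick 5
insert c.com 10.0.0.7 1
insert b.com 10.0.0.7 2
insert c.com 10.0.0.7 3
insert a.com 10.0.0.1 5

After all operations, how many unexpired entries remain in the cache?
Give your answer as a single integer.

Op 1: insert a.com -> 10.0.0.7 (expiry=0+4=4). clock=0
Op 2: insert b.com -> 10.0.0.4 (expiry=0+1=1). clock=0
Op 3: tick 5 -> clock=5. purged={a.com,b.com}
Op 4: insert a.com -> 10.0.0.3 (expiry=5+5=10). clock=5
Op 5: tick 3 -> clock=8.
Op 6: insert c.com -> 10.0.0.3 (expiry=8+1=9). clock=8
Op 7: tick 6 -> clock=14. purged={a.com,c.com}
Op 8: insert a.com -> 10.0.0.4 (expiry=14+1=15). clock=14
Op 9: tick 3 -> clock=17. purged={a.com}
Op 10: tick 5 -> clock=22.
Op 11: tick 6 -> clock=28.
Op 12: insert a.com -> 10.0.0.2 (expiry=28+4=32). clock=28
Op 13: tick 7 -> clock=35. purged={a.com}
Op 14: insert a.com -> 10.0.0.1 (expiry=35+1=36). clock=35
Op 15: tick 4 -> clock=39. purged={a.com}
Op 16: insert c.com -> 10.0.0.6 (expiry=39+4=43). clock=39
Op 17: insert b.com -> 10.0.0.4 (expiry=39+2=41). clock=39
Op 18: tick 5 -> clock=44. purged={b.com,c.com}
Op 19: insert c.com -> 10.0.0.7 (expiry=44+1=45). clock=44
Op 20: insert b.com -> 10.0.0.7 (expiry=44+2=46). clock=44
Op 21: insert c.com -> 10.0.0.7 (expiry=44+3=47). clock=44
Op 22: insert a.com -> 10.0.0.1 (expiry=44+5=49). clock=44
Final cache (unexpired): {a.com,b.com,c.com} -> size=3

Answer: 3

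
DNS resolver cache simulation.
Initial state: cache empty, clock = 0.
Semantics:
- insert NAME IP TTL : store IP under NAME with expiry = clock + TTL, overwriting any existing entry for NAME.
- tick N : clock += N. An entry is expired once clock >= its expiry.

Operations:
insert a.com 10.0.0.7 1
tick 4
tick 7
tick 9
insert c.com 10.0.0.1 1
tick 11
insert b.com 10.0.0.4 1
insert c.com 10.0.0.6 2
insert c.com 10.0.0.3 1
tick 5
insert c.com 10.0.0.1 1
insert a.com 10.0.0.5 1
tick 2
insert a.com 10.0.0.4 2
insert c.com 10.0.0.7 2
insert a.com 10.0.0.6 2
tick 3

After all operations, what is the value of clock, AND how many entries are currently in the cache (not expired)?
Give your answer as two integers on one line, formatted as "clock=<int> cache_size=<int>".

Op 1: insert a.com -> 10.0.0.7 (expiry=0+1=1). clock=0
Op 2: tick 4 -> clock=4. purged={a.com}
Op 3: tick 7 -> clock=11.
Op 4: tick 9 -> clock=20.
Op 5: insert c.com -> 10.0.0.1 (expiry=20+1=21). clock=20
Op 6: tick 11 -> clock=31. purged={c.com}
Op 7: insert b.com -> 10.0.0.4 (expiry=31+1=32). clock=31
Op 8: insert c.com -> 10.0.0.6 (expiry=31+2=33). clock=31
Op 9: insert c.com -> 10.0.0.3 (expiry=31+1=32). clock=31
Op 10: tick 5 -> clock=36. purged={b.com,c.com}
Op 11: insert c.com -> 10.0.0.1 (expiry=36+1=37). clock=36
Op 12: insert a.com -> 10.0.0.5 (expiry=36+1=37). clock=36
Op 13: tick 2 -> clock=38. purged={a.com,c.com}
Op 14: insert a.com -> 10.0.0.4 (expiry=38+2=40). clock=38
Op 15: insert c.com -> 10.0.0.7 (expiry=38+2=40). clock=38
Op 16: insert a.com -> 10.0.0.6 (expiry=38+2=40). clock=38
Op 17: tick 3 -> clock=41. purged={a.com,c.com}
Final clock = 41
Final cache (unexpired): {} -> size=0

Answer: clock=41 cache_size=0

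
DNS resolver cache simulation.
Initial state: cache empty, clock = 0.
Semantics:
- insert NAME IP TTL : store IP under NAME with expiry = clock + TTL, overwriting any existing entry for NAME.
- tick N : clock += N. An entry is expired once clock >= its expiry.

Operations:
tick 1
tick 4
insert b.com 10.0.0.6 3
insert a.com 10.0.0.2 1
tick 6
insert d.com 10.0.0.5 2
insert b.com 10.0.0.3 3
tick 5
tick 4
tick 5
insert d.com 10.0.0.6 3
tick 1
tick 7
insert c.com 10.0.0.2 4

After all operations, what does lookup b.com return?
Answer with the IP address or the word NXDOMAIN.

Op 1: tick 1 -> clock=1.
Op 2: tick 4 -> clock=5.
Op 3: insert b.com -> 10.0.0.6 (expiry=5+3=8). clock=5
Op 4: insert a.com -> 10.0.0.2 (expiry=5+1=6). clock=5
Op 5: tick 6 -> clock=11. purged={a.com,b.com}
Op 6: insert d.com -> 10.0.0.5 (expiry=11+2=13). clock=11
Op 7: insert b.com -> 10.0.0.3 (expiry=11+3=14). clock=11
Op 8: tick 5 -> clock=16. purged={b.com,d.com}
Op 9: tick 4 -> clock=20.
Op 10: tick 5 -> clock=25.
Op 11: insert d.com -> 10.0.0.6 (expiry=25+3=28). clock=25
Op 12: tick 1 -> clock=26.
Op 13: tick 7 -> clock=33. purged={d.com}
Op 14: insert c.com -> 10.0.0.2 (expiry=33+4=37). clock=33
lookup b.com: not in cache (expired or never inserted)

Answer: NXDOMAIN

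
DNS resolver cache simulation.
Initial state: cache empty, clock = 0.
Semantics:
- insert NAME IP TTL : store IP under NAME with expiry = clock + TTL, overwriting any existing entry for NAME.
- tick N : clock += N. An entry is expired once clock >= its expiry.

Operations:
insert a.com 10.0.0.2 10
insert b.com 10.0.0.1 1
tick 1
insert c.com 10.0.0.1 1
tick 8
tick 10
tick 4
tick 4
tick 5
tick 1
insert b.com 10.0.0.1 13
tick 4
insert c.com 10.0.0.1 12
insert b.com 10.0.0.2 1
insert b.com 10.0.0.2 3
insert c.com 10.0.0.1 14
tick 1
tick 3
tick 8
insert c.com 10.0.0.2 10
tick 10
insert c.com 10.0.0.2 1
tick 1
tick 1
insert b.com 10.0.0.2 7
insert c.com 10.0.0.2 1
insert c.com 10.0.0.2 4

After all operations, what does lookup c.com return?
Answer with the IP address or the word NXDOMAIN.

Answer: 10.0.0.2

Derivation:
Op 1: insert a.com -> 10.0.0.2 (expiry=0+10=10). clock=0
Op 2: insert b.com -> 10.0.0.1 (expiry=0+1=1). clock=0
Op 3: tick 1 -> clock=1. purged={b.com}
Op 4: insert c.com -> 10.0.0.1 (expiry=1+1=2). clock=1
Op 5: tick 8 -> clock=9. purged={c.com}
Op 6: tick 10 -> clock=19. purged={a.com}
Op 7: tick 4 -> clock=23.
Op 8: tick 4 -> clock=27.
Op 9: tick 5 -> clock=32.
Op 10: tick 1 -> clock=33.
Op 11: insert b.com -> 10.0.0.1 (expiry=33+13=46). clock=33
Op 12: tick 4 -> clock=37.
Op 13: insert c.com -> 10.0.0.1 (expiry=37+12=49). clock=37
Op 14: insert b.com -> 10.0.0.2 (expiry=37+1=38). clock=37
Op 15: insert b.com -> 10.0.0.2 (expiry=37+3=40). clock=37
Op 16: insert c.com -> 10.0.0.1 (expiry=37+14=51). clock=37
Op 17: tick 1 -> clock=38.
Op 18: tick 3 -> clock=41. purged={b.com}
Op 19: tick 8 -> clock=49.
Op 20: insert c.com -> 10.0.0.2 (expiry=49+10=59). clock=49
Op 21: tick 10 -> clock=59. purged={c.com}
Op 22: insert c.com -> 10.0.0.2 (expiry=59+1=60). clock=59
Op 23: tick 1 -> clock=60. purged={c.com}
Op 24: tick 1 -> clock=61.
Op 25: insert b.com -> 10.0.0.2 (expiry=61+7=68). clock=61
Op 26: insert c.com -> 10.0.0.2 (expiry=61+1=62). clock=61
Op 27: insert c.com -> 10.0.0.2 (expiry=61+4=65). clock=61
lookup c.com: present, ip=10.0.0.2 expiry=65 > clock=61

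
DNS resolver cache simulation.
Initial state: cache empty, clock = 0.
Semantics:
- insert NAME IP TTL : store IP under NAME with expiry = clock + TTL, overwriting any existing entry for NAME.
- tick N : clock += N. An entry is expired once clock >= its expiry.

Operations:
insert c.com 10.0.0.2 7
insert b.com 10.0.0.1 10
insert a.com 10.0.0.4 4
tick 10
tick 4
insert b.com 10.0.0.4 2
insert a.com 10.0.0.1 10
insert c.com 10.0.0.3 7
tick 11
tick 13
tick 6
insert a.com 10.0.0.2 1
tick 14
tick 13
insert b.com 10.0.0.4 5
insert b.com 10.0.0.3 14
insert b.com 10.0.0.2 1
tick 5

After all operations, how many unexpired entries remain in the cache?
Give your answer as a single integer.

Answer: 0

Derivation:
Op 1: insert c.com -> 10.0.0.2 (expiry=0+7=7). clock=0
Op 2: insert b.com -> 10.0.0.1 (expiry=0+10=10). clock=0
Op 3: insert a.com -> 10.0.0.4 (expiry=0+4=4). clock=0
Op 4: tick 10 -> clock=10. purged={a.com,b.com,c.com}
Op 5: tick 4 -> clock=14.
Op 6: insert b.com -> 10.0.0.4 (expiry=14+2=16). clock=14
Op 7: insert a.com -> 10.0.0.1 (expiry=14+10=24). clock=14
Op 8: insert c.com -> 10.0.0.3 (expiry=14+7=21). clock=14
Op 9: tick 11 -> clock=25. purged={a.com,b.com,c.com}
Op 10: tick 13 -> clock=38.
Op 11: tick 6 -> clock=44.
Op 12: insert a.com -> 10.0.0.2 (expiry=44+1=45). clock=44
Op 13: tick 14 -> clock=58. purged={a.com}
Op 14: tick 13 -> clock=71.
Op 15: insert b.com -> 10.0.0.4 (expiry=71+5=76). clock=71
Op 16: insert b.com -> 10.0.0.3 (expiry=71+14=85). clock=71
Op 17: insert b.com -> 10.0.0.2 (expiry=71+1=72). clock=71
Op 18: tick 5 -> clock=76. purged={b.com}
Final cache (unexpired): {} -> size=0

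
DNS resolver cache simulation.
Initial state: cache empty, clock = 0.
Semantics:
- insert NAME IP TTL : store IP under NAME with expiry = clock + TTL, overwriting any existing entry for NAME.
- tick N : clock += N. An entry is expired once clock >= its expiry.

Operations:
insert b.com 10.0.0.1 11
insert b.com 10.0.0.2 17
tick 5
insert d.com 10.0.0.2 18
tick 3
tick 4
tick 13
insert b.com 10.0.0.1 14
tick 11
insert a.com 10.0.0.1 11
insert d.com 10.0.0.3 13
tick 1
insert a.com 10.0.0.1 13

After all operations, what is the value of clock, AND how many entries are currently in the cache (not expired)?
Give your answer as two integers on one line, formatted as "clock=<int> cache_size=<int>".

Op 1: insert b.com -> 10.0.0.1 (expiry=0+11=11). clock=0
Op 2: insert b.com -> 10.0.0.2 (expiry=0+17=17). clock=0
Op 3: tick 5 -> clock=5.
Op 4: insert d.com -> 10.0.0.2 (expiry=5+18=23). clock=5
Op 5: tick 3 -> clock=8.
Op 6: tick 4 -> clock=12.
Op 7: tick 13 -> clock=25. purged={b.com,d.com}
Op 8: insert b.com -> 10.0.0.1 (expiry=25+14=39). clock=25
Op 9: tick 11 -> clock=36.
Op 10: insert a.com -> 10.0.0.1 (expiry=36+11=47). clock=36
Op 11: insert d.com -> 10.0.0.3 (expiry=36+13=49). clock=36
Op 12: tick 1 -> clock=37.
Op 13: insert a.com -> 10.0.0.1 (expiry=37+13=50). clock=37
Final clock = 37
Final cache (unexpired): {a.com,b.com,d.com} -> size=3

Answer: clock=37 cache_size=3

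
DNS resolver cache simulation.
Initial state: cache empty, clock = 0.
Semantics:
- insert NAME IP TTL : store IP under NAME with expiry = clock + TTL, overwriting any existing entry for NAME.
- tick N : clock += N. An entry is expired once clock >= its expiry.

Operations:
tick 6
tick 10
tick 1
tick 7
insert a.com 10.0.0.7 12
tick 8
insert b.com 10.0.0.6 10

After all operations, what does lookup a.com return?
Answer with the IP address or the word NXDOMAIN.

Answer: 10.0.0.7

Derivation:
Op 1: tick 6 -> clock=6.
Op 2: tick 10 -> clock=16.
Op 3: tick 1 -> clock=17.
Op 4: tick 7 -> clock=24.
Op 5: insert a.com -> 10.0.0.7 (expiry=24+12=36). clock=24
Op 6: tick 8 -> clock=32.
Op 7: insert b.com -> 10.0.0.6 (expiry=32+10=42). clock=32
lookup a.com: present, ip=10.0.0.7 expiry=36 > clock=32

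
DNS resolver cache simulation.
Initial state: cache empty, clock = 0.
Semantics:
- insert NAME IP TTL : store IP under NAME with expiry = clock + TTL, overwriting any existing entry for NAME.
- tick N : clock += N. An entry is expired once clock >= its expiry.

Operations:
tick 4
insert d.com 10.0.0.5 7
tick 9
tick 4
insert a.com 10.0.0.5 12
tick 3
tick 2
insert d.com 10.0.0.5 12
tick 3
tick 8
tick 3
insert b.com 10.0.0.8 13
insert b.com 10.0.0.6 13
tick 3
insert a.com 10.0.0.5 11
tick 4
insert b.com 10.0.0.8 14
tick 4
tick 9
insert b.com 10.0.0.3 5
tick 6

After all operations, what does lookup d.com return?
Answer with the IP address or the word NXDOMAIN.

Op 1: tick 4 -> clock=4.
Op 2: insert d.com -> 10.0.0.5 (expiry=4+7=11). clock=4
Op 3: tick 9 -> clock=13. purged={d.com}
Op 4: tick 4 -> clock=17.
Op 5: insert a.com -> 10.0.0.5 (expiry=17+12=29). clock=17
Op 6: tick 3 -> clock=20.
Op 7: tick 2 -> clock=22.
Op 8: insert d.com -> 10.0.0.5 (expiry=22+12=34). clock=22
Op 9: tick 3 -> clock=25.
Op 10: tick 8 -> clock=33. purged={a.com}
Op 11: tick 3 -> clock=36. purged={d.com}
Op 12: insert b.com -> 10.0.0.8 (expiry=36+13=49). clock=36
Op 13: insert b.com -> 10.0.0.6 (expiry=36+13=49). clock=36
Op 14: tick 3 -> clock=39.
Op 15: insert a.com -> 10.0.0.5 (expiry=39+11=50). clock=39
Op 16: tick 4 -> clock=43.
Op 17: insert b.com -> 10.0.0.8 (expiry=43+14=57). clock=43
Op 18: tick 4 -> clock=47.
Op 19: tick 9 -> clock=56. purged={a.com}
Op 20: insert b.com -> 10.0.0.3 (expiry=56+5=61). clock=56
Op 21: tick 6 -> clock=62. purged={b.com}
lookup d.com: not in cache (expired or never inserted)

Answer: NXDOMAIN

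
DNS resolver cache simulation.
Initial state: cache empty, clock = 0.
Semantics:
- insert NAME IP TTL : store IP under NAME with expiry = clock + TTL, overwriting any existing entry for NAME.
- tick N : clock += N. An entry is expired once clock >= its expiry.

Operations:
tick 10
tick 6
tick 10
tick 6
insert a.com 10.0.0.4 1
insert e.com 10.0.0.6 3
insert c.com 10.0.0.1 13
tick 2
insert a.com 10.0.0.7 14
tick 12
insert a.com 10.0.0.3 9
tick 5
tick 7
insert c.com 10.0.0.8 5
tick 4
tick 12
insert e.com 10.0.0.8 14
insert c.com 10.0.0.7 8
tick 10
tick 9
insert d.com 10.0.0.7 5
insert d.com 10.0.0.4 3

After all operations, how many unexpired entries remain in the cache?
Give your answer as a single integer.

Answer: 1

Derivation:
Op 1: tick 10 -> clock=10.
Op 2: tick 6 -> clock=16.
Op 3: tick 10 -> clock=26.
Op 4: tick 6 -> clock=32.
Op 5: insert a.com -> 10.0.0.4 (expiry=32+1=33). clock=32
Op 6: insert e.com -> 10.0.0.6 (expiry=32+3=35). clock=32
Op 7: insert c.com -> 10.0.0.1 (expiry=32+13=45). clock=32
Op 8: tick 2 -> clock=34. purged={a.com}
Op 9: insert a.com -> 10.0.0.7 (expiry=34+14=48). clock=34
Op 10: tick 12 -> clock=46. purged={c.com,e.com}
Op 11: insert a.com -> 10.0.0.3 (expiry=46+9=55). clock=46
Op 12: tick 5 -> clock=51.
Op 13: tick 7 -> clock=58. purged={a.com}
Op 14: insert c.com -> 10.0.0.8 (expiry=58+5=63). clock=58
Op 15: tick 4 -> clock=62.
Op 16: tick 12 -> clock=74. purged={c.com}
Op 17: insert e.com -> 10.0.0.8 (expiry=74+14=88). clock=74
Op 18: insert c.com -> 10.0.0.7 (expiry=74+8=82). clock=74
Op 19: tick 10 -> clock=84. purged={c.com}
Op 20: tick 9 -> clock=93. purged={e.com}
Op 21: insert d.com -> 10.0.0.7 (expiry=93+5=98). clock=93
Op 22: insert d.com -> 10.0.0.4 (expiry=93+3=96). clock=93
Final cache (unexpired): {d.com} -> size=1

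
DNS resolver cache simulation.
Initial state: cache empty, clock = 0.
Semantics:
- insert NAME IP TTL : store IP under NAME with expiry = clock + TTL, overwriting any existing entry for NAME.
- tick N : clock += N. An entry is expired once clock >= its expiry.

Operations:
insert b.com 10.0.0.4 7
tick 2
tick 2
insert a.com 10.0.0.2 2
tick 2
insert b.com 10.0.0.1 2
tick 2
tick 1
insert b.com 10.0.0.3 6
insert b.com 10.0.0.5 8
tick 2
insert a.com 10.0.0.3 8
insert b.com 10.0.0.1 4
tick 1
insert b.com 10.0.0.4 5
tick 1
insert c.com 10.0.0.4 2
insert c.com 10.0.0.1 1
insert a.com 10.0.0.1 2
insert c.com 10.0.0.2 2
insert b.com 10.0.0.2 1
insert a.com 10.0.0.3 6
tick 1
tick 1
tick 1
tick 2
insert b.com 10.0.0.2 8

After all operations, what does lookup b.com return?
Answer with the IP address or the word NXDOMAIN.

Op 1: insert b.com -> 10.0.0.4 (expiry=0+7=7). clock=0
Op 2: tick 2 -> clock=2.
Op 3: tick 2 -> clock=4.
Op 4: insert a.com -> 10.0.0.2 (expiry=4+2=6). clock=4
Op 5: tick 2 -> clock=6. purged={a.com}
Op 6: insert b.com -> 10.0.0.1 (expiry=6+2=8). clock=6
Op 7: tick 2 -> clock=8. purged={b.com}
Op 8: tick 1 -> clock=9.
Op 9: insert b.com -> 10.0.0.3 (expiry=9+6=15). clock=9
Op 10: insert b.com -> 10.0.0.5 (expiry=9+8=17). clock=9
Op 11: tick 2 -> clock=11.
Op 12: insert a.com -> 10.0.0.3 (expiry=11+8=19). clock=11
Op 13: insert b.com -> 10.0.0.1 (expiry=11+4=15). clock=11
Op 14: tick 1 -> clock=12.
Op 15: insert b.com -> 10.0.0.4 (expiry=12+5=17). clock=12
Op 16: tick 1 -> clock=13.
Op 17: insert c.com -> 10.0.0.4 (expiry=13+2=15). clock=13
Op 18: insert c.com -> 10.0.0.1 (expiry=13+1=14). clock=13
Op 19: insert a.com -> 10.0.0.1 (expiry=13+2=15). clock=13
Op 20: insert c.com -> 10.0.0.2 (expiry=13+2=15). clock=13
Op 21: insert b.com -> 10.0.0.2 (expiry=13+1=14). clock=13
Op 22: insert a.com -> 10.0.0.3 (expiry=13+6=19). clock=13
Op 23: tick 1 -> clock=14. purged={b.com}
Op 24: tick 1 -> clock=15. purged={c.com}
Op 25: tick 1 -> clock=16.
Op 26: tick 2 -> clock=18.
Op 27: insert b.com -> 10.0.0.2 (expiry=18+8=26). clock=18
lookup b.com: present, ip=10.0.0.2 expiry=26 > clock=18

Answer: 10.0.0.2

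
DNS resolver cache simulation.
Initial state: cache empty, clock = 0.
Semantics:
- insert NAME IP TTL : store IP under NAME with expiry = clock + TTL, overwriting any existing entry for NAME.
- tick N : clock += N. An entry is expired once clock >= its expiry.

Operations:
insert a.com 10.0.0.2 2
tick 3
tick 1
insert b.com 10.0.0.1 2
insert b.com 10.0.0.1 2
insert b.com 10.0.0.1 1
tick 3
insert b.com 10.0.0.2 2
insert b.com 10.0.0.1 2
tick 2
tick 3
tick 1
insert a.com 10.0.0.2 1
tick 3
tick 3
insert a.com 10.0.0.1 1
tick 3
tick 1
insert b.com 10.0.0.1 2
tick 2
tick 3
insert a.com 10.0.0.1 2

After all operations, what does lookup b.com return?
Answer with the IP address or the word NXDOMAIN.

Answer: NXDOMAIN

Derivation:
Op 1: insert a.com -> 10.0.0.2 (expiry=0+2=2). clock=0
Op 2: tick 3 -> clock=3. purged={a.com}
Op 3: tick 1 -> clock=4.
Op 4: insert b.com -> 10.0.0.1 (expiry=4+2=6). clock=4
Op 5: insert b.com -> 10.0.0.1 (expiry=4+2=6). clock=4
Op 6: insert b.com -> 10.0.0.1 (expiry=4+1=5). clock=4
Op 7: tick 3 -> clock=7. purged={b.com}
Op 8: insert b.com -> 10.0.0.2 (expiry=7+2=9). clock=7
Op 9: insert b.com -> 10.0.0.1 (expiry=7+2=9). clock=7
Op 10: tick 2 -> clock=9. purged={b.com}
Op 11: tick 3 -> clock=12.
Op 12: tick 1 -> clock=13.
Op 13: insert a.com -> 10.0.0.2 (expiry=13+1=14). clock=13
Op 14: tick 3 -> clock=16. purged={a.com}
Op 15: tick 3 -> clock=19.
Op 16: insert a.com -> 10.0.0.1 (expiry=19+1=20). clock=19
Op 17: tick 3 -> clock=22. purged={a.com}
Op 18: tick 1 -> clock=23.
Op 19: insert b.com -> 10.0.0.1 (expiry=23+2=25). clock=23
Op 20: tick 2 -> clock=25. purged={b.com}
Op 21: tick 3 -> clock=28.
Op 22: insert a.com -> 10.0.0.1 (expiry=28+2=30). clock=28
lookup b.com: not in cache (expired or never inserted)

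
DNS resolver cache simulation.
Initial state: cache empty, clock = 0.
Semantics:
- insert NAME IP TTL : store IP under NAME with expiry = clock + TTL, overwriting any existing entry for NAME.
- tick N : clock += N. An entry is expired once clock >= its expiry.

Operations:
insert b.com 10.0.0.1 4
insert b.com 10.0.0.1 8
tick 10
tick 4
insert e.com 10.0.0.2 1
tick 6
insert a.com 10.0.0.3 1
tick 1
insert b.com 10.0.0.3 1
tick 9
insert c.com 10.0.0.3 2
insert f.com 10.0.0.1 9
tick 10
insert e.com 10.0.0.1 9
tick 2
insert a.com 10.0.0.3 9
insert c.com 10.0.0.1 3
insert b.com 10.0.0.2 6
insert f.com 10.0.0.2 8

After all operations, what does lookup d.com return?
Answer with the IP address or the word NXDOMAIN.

Op 1: insert b.com -> 10.0.0.1 (expiry=0+4=4). clock=0
Op 2: insert b.com -> 10.0.0.1 (expiry=0+8=8). clock=0
Op 3: tick 10 -> clock=10. purged={b.com}
Op 4: tick 4 -> clock=14.
Op 5: insert e.com -> 10.0.0.2 (expiry=14+1=15). clock=14
Op 6: tick 6 -> clock=20. purged={e.com}
Op 7: insert a.com -> 10.0.0.3 (expiry=20+1=21). clock=20
Op 8: tick 1 -> clock=21. purged={a.com}
Op 9: insert b.com -> 10.0.0.3 (expiry=21+1=22). clock=21
Op 10: tick 9 -> clock=30. purged={b.com}
Op 11: insert c.com -> 10.0.0.3 (expiry=30+2=32). clock=30
Op 12: insert f.com -> 10.0.0.1 (expiry=30+9=39). clock=30
Op 13: tick 10 -> clock=40. purged={c.com,f.com}
Op 14: insert e.com -> 10.0.0.1 (expiry=40+9=49). clock=40
Op 15: tick 2 -> clock=42.
Op 16: insert a.com -> 10.0.0.3 (expiry=42+9=51). clock=42
Op 17: insert c.com -> 10.0.0.1 (expiry=42+3=45). clock=42
Op 18: insert b.com -> 10.0.0.2 (expiry=42+6=48). clock=42
Op 19: insert f.com -> 10.0.0.2 (expiry=42+8=50). clock=42
lookup d.com: not in cache (expired or never inserted)

Answer: NXDOMAIN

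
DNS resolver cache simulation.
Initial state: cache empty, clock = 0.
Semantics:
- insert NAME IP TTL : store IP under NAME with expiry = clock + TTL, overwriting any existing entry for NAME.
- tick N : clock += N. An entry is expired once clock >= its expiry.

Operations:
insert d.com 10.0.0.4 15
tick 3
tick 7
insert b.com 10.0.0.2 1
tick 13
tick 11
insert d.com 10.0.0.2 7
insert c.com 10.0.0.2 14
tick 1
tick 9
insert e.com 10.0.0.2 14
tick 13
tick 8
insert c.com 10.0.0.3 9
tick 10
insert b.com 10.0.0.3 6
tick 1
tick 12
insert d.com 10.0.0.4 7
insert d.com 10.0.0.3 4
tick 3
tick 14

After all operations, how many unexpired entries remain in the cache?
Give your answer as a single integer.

Op 1: insert d.com -> 10.0.0.4 (expiry=0+15=15). clock=0
Op 2: tick 3 -> clock=3.
Op 3: tick 7 -> clock=10.
Op 4: insert b.com -> 10.0.0.2 (expiry=10+1=11). clock=10
Op 5: tick 13 -> clock=23. purged={b.com,d.com}
Op 6: tick 11 -> clock=34.
Op 7: insert d.com -> 10.0.0.2 (expiry=34+7=41). clock=34
Op 8: insert c.com -> 10.0.0.2 (expiry=34+14=48). clock=34
Op 9: tick 1 -> clock=35.
Op 10: tick 9 -> clock=44. purged={d.com}
Op 11: insert e.com -> 10.0.0.2 (expiry=44+14=58). clock=44
Op 12: tick 13 -> clock=57. purged={c.com}
Op 13: tick 8 -> clock=65. purged={e.com}
Op 14: insert c.com -> 10.0.0.3 (expiry=65+9=74). clock=65
Op 15: tick 10 -> clock=75. purged={c.com}
Op 16: insert b.com -> 10.0.0.3 (expiry=75+6=81). clock=75
Op 17: tick 1 -> clock=76.
Op 18: tick 12 -> clock=88. purged={b.com}
Op 19: insert d.com -> 10.0.0.4 (expiry=88+7=95). clock=88
Op 20: insert d.com -> 10.0.0.3 (expiry=88+4=92). clock=88
Op 21: tick 3 -> clock=91.
Op 22: tick 14 -> clock=105. purged={d.com}
Final cache (unexpired): {} -> size=0

Answer: 0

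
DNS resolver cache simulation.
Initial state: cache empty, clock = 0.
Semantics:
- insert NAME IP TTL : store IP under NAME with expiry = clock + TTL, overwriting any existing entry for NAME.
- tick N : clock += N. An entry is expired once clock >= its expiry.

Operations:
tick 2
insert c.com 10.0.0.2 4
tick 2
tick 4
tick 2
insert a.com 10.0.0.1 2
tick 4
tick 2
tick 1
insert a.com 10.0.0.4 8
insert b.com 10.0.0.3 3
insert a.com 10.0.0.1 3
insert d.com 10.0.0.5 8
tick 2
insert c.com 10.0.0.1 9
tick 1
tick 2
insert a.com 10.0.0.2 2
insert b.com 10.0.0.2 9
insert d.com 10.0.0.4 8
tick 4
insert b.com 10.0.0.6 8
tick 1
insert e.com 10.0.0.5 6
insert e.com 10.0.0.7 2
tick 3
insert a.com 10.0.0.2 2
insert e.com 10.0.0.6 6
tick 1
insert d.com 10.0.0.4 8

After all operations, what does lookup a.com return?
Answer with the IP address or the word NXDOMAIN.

Answer: 10.0.0.2

Derivation:
Op 1: tick 2 -> clock=2.
Op 2: insert c.com -> 10.0.0.2 (expiry=2+4=6). clock=2
Op 3: tick 2 -> clock=4.
Op 4: tick 4 -> clock=8. purged={c.com}
Op 5: tick 2 -> clock=10.
Op 6: insert a.com -> 10.0.0.1 (expiry=10+2=12). clock=10
Op 7: tick 4 -> clock=14. purged={a.com}
Op 8: tick 2 -> clock=16.
Op 9: tick 1 -> clock=17.
Op 10: insert a.com -> 10.0.0.4 (expiry=17+8=25). clock=17
Op 11: insert b.com -> 10.0.0.3 (expiry=17+3=20). clock=17
Op 12: insert a.com -> 10.0.0.1 (expiry=17+3=20). clock=17
Op 13: insert d.com -> 10.0.0.5 (expiry=17+8=25). clock=17
Op 14: tick 2 -> clock=19.
Op 15: insert c.com -> 10.0.0.1 (expiry=19+9=28). clock=19
Op 16: tick 1 -> clock=20. purged={a.com,b.com}
Op 17: tick 2 -> clock=22.
Op 18: insert a.com -> 10.0.0.2 (expiry=22+2=24). clock=22
Op 19: insert b.com -> 10.0.0.2 (expiry=22+9=31). clock=22
Op 20: insert d.com -> 10.0.0.4 (expiry=22+8=30). clock=22
Op 21: tick 4 -> clock=26. purged={a.com}
Op 22: insert b.com -> 10.0.0.6 (expiry=26+8=34). clock=26
Op 23: tick 1 -> clock=27.
Op 24: insert e.com -> 10.0.0.5 (expiry=27+6=33). clock=27
Op 25: insert e.com -> 10.0.0.7 (expiry=27+2=29). clock=27
Op 26: tick 3 -> clock=30. purged={c.com,d.com,e.com}
Op 27: insert a.com -> 10.0.0.2 (expiry=30+2=32). clock=30
Op 28: insert e.com -> 10.0.0.6 (expiry=30+6=36). clock=30
Op 29: tick 1 -> clock=31.
Op 30: insert d.com -> 10.0.0.4 (expiry=31+8=39). clock=31
lookup a.com: present, ip=10.0.0.2 expiry=32 > clock=31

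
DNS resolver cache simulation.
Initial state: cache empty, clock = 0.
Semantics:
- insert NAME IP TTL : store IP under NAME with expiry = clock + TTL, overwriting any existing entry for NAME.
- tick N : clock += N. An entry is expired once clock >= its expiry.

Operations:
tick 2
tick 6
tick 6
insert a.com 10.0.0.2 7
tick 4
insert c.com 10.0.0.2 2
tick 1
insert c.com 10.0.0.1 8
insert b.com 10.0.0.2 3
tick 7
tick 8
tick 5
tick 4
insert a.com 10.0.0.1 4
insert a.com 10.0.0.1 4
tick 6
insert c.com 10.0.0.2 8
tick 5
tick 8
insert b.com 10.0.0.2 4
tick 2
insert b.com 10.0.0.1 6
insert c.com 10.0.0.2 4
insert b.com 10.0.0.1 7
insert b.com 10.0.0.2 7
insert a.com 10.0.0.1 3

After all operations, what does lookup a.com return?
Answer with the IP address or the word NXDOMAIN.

Op 1: tick 2 -> clock=2.
Op 2: tick 6 -> clock=8.
Op 3: tick 6 -> clock=14.
Op 4: insert a.com -> 10.0.0.2 (expiry=14+7=21). clock=14
Op 5: tick 4 -> clock=18.
Op 6: insert c.com -> 10.0.0.2 (expiry=18+2=20). clock=18
Op 7: tick 1 -> clock=19.
Op 8: insert c.com -> 10.0.0.1 (expiry=19+8=27). clock=19
Op 9: insert b.com -> 10.0.0.2 (expiry=19+3=22). clock=19
Op 10: tick 7 -> clock=26. purged={a.com,b.com}
Op 11: tick 8 -> clock=34. purged={c.com}
Op 12: tick 5 -> clock=39.
Op 13: tick 4 -> clock=43.
Op 14: insert a.com -> 10.0.0.1 (expiry=43+4=47). clock=43
Op 15: insert a.com -> 10.0.0.1 (expiry=43+4=47). clock=43
Op 16: tick 6 -> clock=49. purged={a.com}
Op 17: insert c.com -> 10.0.0.2 (expiry=49+8=57). clock=49
Op 18: tick 5 -> clock=54.
Op 19: tick 8 -> clock=62. purged={c.com}
Op 20: insert b.com -> 10.0.0.2 (expiry=62+4=66). clock=62
Op 21: tick 2 -> clock=64.
Op 22: insert b.com -> 10.0.0.1 (expiry=64+6=70). clock=64
Op 23: insert c.com -> 10.0.0.2 (expiry=64+4=68). clock=64
Op 24: insert b.com -> 10.0.0.1 (expiry=64+7=71). clock=64
Op 25: insert b.com -> 10.0.0.2 (expiry=64+7=71). clock=64
Op 26: insert a.com -> 10.0.0.1 (expiry=64+3=67). clock=64
lookup a.com: present, ip=10.0.0.1 expiry=67 > clock=64

Answer: 10.0.0.1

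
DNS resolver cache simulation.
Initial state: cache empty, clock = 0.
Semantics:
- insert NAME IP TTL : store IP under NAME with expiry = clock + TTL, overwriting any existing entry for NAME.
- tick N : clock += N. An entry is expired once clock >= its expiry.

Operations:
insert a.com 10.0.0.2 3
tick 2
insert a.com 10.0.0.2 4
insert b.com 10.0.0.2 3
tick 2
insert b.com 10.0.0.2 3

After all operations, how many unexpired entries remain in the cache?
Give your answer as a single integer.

Answer: 2

Derivation:
Op 1: insert a.com -> 10.0.0.2 (expiry=0+3=3). clock=0
Op 2: tick 2 -> clock=2.
Op 3: insert a.com -> 10.0.0.2 (expiry=2+4=6). clock=2
Op 4: insert b.com -> 10.0.0.2 (expiry=2+3=5). clock=2
Op 5: tick 2 -> clock=4.
Op 6: insert b.com -> 10.0.0.2 (expiry=4+3=7). clock=4
Final cache (unexpired): {a.com,b.com} -> size=2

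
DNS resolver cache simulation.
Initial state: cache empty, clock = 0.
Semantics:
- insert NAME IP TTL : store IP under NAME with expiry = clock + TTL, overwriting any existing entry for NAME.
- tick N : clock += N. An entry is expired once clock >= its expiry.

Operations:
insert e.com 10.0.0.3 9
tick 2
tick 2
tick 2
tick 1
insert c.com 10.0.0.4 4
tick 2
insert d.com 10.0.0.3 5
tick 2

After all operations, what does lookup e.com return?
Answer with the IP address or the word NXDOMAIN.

Answer: NXDOMAIN

Derivation:
Op 1: insert e.com -> 10.0.0.3 (expiry=0+9=9). clock=0
Op 2: tick 2 -> clock=2.
Op 3: tick 2 -> clock=4.
Op 4: tick 2 -> clock=6.
Op 5: tick 1 -> clock=7.
Op 6: insert c.com -> 10.0.0.4 (expiry=7+4=11). clock=7
Op 7: tick 2 -> clock=9. purged={e.com}
Op 8: insert d.com -> 10.0.0.3 (expiry=9+5=14). clock=9
Op 9: tick 2 -> clock=11. purged={c.com}
lookup e.com: not in cache (expired or never inserted)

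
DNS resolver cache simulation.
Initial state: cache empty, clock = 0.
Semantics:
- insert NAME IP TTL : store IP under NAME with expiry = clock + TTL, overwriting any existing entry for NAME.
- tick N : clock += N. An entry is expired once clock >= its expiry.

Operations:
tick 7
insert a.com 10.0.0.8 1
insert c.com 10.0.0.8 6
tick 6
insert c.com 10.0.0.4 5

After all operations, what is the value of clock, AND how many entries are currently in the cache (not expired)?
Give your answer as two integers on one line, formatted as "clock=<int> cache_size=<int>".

Op 1: tick 7 -> clock=7.
Op 2: insert a.com -> 10.0.0.8 (expiry=7+1=8). clock=7
Op 3: insert c.com -> 10.0.0.8 (expiry=7+6=13). clock=7
Op 4: tick 6 -> clock=13. purged={a.com,c.com}
Op 5: insert c.com -> 10.0.0.4 (expiry=13+5=18). clock=13
Final clock = 13
Final cache (unexpired): {c.com} -> size=1

Answer: clock=13 cache_size=1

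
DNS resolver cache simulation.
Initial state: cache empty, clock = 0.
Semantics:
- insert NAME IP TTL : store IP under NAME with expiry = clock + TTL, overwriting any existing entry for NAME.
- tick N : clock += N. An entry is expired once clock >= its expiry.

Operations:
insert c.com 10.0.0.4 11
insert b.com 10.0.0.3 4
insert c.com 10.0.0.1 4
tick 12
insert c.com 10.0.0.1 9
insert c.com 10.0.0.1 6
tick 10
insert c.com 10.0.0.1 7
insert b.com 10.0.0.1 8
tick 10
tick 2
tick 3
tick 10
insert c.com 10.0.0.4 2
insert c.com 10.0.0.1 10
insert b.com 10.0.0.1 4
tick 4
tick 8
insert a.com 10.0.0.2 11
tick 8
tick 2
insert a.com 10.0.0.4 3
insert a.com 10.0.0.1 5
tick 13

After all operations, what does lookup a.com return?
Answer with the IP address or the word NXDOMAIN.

Op 1: insert c.com -> 10.0.0.4 (expiry=0+11=11). clock=0
Op 2: insert b.com -> 10.0.0.3 (expiry=0+4=4). clock=0
Op 3: insert c.com -> 10.0.0.1 (expiry=0+4=4). clock=0
Op 4: tick 12 -> clock=12. purged={b.com,c.com}
Op 5: insert c.com -> 10.0.0.1 (expiry=12+9=21). clock=12
Op 6: insert c.com -> 10.0.0.1 (expiry=12+6=18). clock=12
Op 7: tick 10 -> clock=22. purged={c.com}
Op 8: insert c.com -> 10.0.0.1 (expiry=22+7=29). clock=22
Op 9: insert b.com -> 10.0.0.1 (expiry=22+8=30). clock=22
Op 10: tick 10 -> clock=32. purged={b.com,c.com}
Op 11: tick 2 -> clock=34.
Op 12: tick 3 -> clock=37.
Op 13: tick 10 -> clock=47.
Op 14: insert c.com -> 10.0.0.4 (expiry=47+2=49). clock=47
Op 15: insert c.com -> 10.0.0.1 (expiry=47+10=57). clock=47
Op 16: insert b.com -> 10.0.0.1 (expiry=47+4=51). clock=47
Op 17: tick 4 -> clock=51. purged={b.com}
Op 18: tick 8 -> clock=59. purged={c.com}
Op 19: insert a.com -> 10.0.0.2 (expiry=59+11=70). clock=59
Op 20: tick 8 -> clock=67.
Op 21: tick 2 -> clock=69.
Op 22: insert a.com -> 10.0.0.4 (expiry=69+3=72). clock=69
Op 23: insert a.com -> 10.0.0.1 (expiry=69+5=74). clock=69
Op 24: tick 13 -> clock=82. purged={a.com}
lookup a.com: not in cache (expired or never inserted)

Answer: NXDOMAIN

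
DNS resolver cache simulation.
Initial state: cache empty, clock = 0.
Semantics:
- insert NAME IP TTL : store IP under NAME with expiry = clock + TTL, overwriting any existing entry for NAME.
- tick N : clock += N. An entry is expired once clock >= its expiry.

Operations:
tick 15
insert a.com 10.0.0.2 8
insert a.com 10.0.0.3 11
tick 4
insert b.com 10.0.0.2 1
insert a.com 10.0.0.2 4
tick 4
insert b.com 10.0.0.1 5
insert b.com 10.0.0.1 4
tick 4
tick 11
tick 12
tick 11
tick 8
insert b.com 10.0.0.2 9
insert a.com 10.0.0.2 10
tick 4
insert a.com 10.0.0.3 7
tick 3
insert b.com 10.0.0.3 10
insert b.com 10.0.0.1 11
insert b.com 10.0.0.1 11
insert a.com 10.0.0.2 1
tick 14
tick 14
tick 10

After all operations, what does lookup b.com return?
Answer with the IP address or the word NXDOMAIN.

Answer: NXDOMAIN

Derivation:
Op 1: tick 15 -> clock=15.
Op 2: insert a.com -> 10.0.0.2 (expiry=15+8=23). clock=15
Op 3: insert a.com -> 10.0.0.3 (expiry=15+11=26). clock=15
Op 4: tick 4 -> clock=19.
Op 5: insert b.com -> 10.0.0.2 (expiry=19+1=20). clock=19
Op 6: insert a.com -> 10.0.0.2 (expiry=19+4=23). clock=19
Op 7: tick 4 -> clock=23. purged={a.com,b.com}
Op 8: insert b.com -> 10.0.0.1 (expiry=23+5=28). clock=23
Op 9: insert b.com -> 10.0.0.1 (expiry=23+4=27). clock=23
Op 10: tick 4 -> clock=27. purged={b.com}
Op 11: tick 11 -> clock=38.
Op 12: tick 12 -> clock=50.
Op 13: tick 11 -> clock=61.
Op 14: tick 8 -> clock=69.
Op 15: insert b.com -> 10.0.0.2 (expiry=69+9=78). clock=69
Op 16: insert a.com -> 10.0.0.2 (expiry=69+10=79). clock=69
Op 17: tick 4 -> clock=73.
Op 18: insert a.com -> 10.0.0.3 (expiry=73+7=80). clock=73
Op 19: tick 3 -> clock=76.
Op 20: insert b.com -> 10.0.0.3 (expiry=76+10=86). clock=76
Op 21: insert b.com -> 10.0.0.1 (expiry=76+11=87). clock=76
Op 22: insert b.com -> 10.0.0.1 (expiry=76+11=87). clock=76
Op 23: insert a.com -> 10.0.0.2 (expiry=76+1=77). clock=76
Op 24: tick 14 -> clock=90. purged={a.com,b.com}
Op 25: tick 14 -> clock=104.
Op 26: tick 10 -> clock=114.
lookup b.com: not in cache (expired or never inserted)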